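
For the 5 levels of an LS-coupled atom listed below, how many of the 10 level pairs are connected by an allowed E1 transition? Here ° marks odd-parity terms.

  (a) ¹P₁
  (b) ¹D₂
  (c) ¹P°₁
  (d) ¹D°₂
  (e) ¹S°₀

(a)–(b): forbidden (parity).
(a)–(c): allowed.
(a)–(d): allowed.
(a)–(e): allowed.
(b)–(c): allowed.
(b)–(d): allowed.
(b)–(e): forbidden (ΔL, ΔJ).
(c)–(d): forbidden (parity).
(c)–(e): forbidden (parity).
(d)–(e): forbidden (parity, ΔL, ΔJ).
Allowed pairs: 5 of 10.

5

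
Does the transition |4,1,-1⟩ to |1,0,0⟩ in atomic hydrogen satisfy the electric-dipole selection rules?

allowed

Initial l = 1, final l = 0, so Δl = -1. E1 requires Δl = ±1: satisfied.
Δm_l = 0 − (-1) = +1. E1 requires Δm_l = 0, ±1: satisfied.
All E1 selection rules are satisfied.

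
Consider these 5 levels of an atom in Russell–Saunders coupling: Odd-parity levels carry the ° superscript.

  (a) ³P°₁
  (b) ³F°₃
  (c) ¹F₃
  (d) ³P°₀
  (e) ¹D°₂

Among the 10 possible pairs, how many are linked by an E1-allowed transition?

(a)–(b): forbidden (parity, ΔL, ΔJ).
(a)–(c): forbidden (ΔS, ΔL, ΔJ).
(a)–(d): forbidden (parity).
(a)–(e): forbidden (parity, ΔS).
(b)–(c): forbidden (ΔS).
(b)–(d): forbidden (parity, ΔL, ΔJ).
(b)–(e): forbidden (parity, ΔS).
(c)–(d): forbidden (ΔS, ΔL, ΔJ).
(c)–(e): allowed.
(d)–(e): forbidden (parity, ΔS, ΔJ).
Allowed pairs: 1 of 10.

1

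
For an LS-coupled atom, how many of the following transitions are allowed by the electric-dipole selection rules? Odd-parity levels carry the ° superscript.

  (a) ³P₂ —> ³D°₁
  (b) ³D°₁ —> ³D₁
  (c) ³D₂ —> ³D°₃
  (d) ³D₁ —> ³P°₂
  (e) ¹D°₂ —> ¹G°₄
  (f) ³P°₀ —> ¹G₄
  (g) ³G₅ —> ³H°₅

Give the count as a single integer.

(a) allowed
(b) allowed
(c) allowed
(d) allowed
(e) forbidden (parity, ΔL, ΔJ fail)
(f) forbidden (ΔS, ΔL, ΔJ fail)
(g) allowed
Total allowed: 5 of 7.

5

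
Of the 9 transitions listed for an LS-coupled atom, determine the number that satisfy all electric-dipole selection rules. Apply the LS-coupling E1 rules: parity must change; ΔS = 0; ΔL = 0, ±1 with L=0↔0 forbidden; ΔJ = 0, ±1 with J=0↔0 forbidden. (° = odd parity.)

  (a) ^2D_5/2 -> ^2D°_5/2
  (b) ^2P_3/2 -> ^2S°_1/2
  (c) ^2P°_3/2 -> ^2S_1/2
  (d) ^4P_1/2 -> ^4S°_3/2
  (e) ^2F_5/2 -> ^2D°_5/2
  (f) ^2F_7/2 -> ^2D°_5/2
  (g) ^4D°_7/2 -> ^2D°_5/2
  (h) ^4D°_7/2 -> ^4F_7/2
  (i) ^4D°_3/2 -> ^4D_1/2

(a) allowed
(b) allowed
(c) allowed
(d) allowed
(e) allowed
(f) allowed
(g) forbidden (parity, ΔS fail)
(h) allowed
(i) allowed
Total allowed: 8 of 9.

8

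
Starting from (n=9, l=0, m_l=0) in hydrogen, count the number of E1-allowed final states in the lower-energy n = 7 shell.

3

E1 requires Δl = ±1, so l_f ∈ {-1, 1}; with 0 ≤ l_f ≤ n_f−1 = 6, the allowed l_f values are {1}.
For l_f = 1: m_f ∈ {m_i−1, m_i, m_i+1} ∩ [−1, 1] = {-1, 0, 1} → 3 states.
Total: 3.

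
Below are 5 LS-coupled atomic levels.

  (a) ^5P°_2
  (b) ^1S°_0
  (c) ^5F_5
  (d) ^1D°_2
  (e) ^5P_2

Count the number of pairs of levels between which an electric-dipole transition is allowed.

1

(a)–(b): forbidden (parity, ΔS, ΔJ).
(a)–(c): forbidden (ΔL, ΔJ).
(a)–(d): forbidden (parity, ΔS).
(a)–(e): allowed.
(b)–(c): forbidden (ΔS, ΔL, ΔJ).
(b)–(d): forbidden (parity, ΔL, ΔJ).
(b)–(e): forbidden (ΔS, ΔJ).
(c)–(d): forbidden (ΔS, ΔJ).
(c)–(e): forbidden (parity, ΔL, ΔJ).
(d)–(e): forbidden (ΔS).
Allowed pairs: 1 of 10.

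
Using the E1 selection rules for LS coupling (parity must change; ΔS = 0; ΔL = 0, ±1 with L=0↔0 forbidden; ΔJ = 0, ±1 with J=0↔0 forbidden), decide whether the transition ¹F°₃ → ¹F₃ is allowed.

Parity must change: odd → even — ok.
ΔS = 0: S: 0 → 0 — ok.
ΔL = 0, ±1 (not L=0↔0): L: 3 → 3, ΔL = +0 — ok.
ΔJ = 0, ±1 (not J=0↔0): J: 3 → 3, ΔJ = +0 — ok.
All four E1 rules are satisfied.

allowed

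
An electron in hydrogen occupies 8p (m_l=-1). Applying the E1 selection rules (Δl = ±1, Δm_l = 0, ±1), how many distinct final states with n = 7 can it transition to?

E1 requires Δl = ±1, so l_f ∈ {0, 2}; with 0 ≤ l_f ≤ n_f−1 = 6, the allowed l_f values are {0, 2}.
For l_f = 0: m_f ∈ {m_i−1, m_i, m_i+1} ∩ [−0, 0] = {0} → 1 state.
For l_f = 2: m_f ∈ {m_i−1, m_i, m_i+1} ∩ [−2, 2] = {-2, -1, 0} → 3 states.
Total: 4.

4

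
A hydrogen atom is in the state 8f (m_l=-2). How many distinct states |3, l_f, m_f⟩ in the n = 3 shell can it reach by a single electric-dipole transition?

2

E1 requires Δl = ±1, so l_f ∈ {2, 4}; with 0 ≤ l_f ≤ n_f−1 = 2, the allowed l_f values are {2}.
For l_f = 2: m_f ∈ {m_i−1, m_i, m_i+1} ∩ [−2, 2] = {-2, -1} → 2 states.
Total: 2.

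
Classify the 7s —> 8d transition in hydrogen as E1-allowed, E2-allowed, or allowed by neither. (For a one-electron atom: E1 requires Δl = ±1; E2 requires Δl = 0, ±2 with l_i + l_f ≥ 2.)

E2

Δl = 2 − 0 = +2; l_i + l_f = 2.
E1 (Δl = ±1): not satisfied.
E2 (Δl = 0,±2, l_i+l_f ≥ 2): satisfied.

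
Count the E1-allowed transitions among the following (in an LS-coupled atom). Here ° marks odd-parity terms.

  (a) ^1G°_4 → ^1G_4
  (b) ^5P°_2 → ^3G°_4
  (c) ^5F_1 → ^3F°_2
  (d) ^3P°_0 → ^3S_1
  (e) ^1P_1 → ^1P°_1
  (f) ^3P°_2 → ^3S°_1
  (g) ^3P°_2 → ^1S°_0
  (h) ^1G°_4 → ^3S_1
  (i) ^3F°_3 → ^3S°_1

(a) allowed
(b) forbidden (parity, ΔS, ΔL, ΔJ fail)
(c) forbidden (ΔS fails)
(d) allowed
(e) allowed
(f) forbidden (parity fails)
(g) forbidden (parity, ΔS, ΔJ fail)
(h) forbidden (ΔS, ΔL, ΔJ fail)
(i) forbidden (parity, ΔL, ΔJ fail)
Total allowed: 3 of 9.

3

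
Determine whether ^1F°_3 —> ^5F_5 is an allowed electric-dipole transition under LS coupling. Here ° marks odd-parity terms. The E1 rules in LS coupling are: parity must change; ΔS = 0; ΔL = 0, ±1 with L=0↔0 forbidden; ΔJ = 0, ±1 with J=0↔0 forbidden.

ΔJ = 0, ±1 (not J=0↔0): J: 3 → 5, ΔJ = +2 — fails.
ΔL = 0, ±1 (not L=0↔0): L: 3 → 3, ΔL = +0 — passes.
Parity must change: odd → even — passes.
ΔS = 0: S: 0 → 2 — fails.
Rule(s) violated: ΔS, ΔJ.

forbidden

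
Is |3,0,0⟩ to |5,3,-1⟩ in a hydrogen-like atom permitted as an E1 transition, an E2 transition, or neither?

Δl = 3 − 0 = +3; l_i + l_f = 3.
Δm_l = -1.
E1 (Δl = ±1, |Δm_l| ≤ 1): not satisfied.
E2 (Δl = 0,±2, l_i+l_f ≥ 2, |Δm_l| ≤ 2): not satisfied.

neither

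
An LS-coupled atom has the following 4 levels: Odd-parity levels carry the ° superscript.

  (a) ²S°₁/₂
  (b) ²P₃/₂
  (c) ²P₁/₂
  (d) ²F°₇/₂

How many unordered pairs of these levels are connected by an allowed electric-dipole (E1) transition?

(a)–(b): allowed.
(a)–(c): allowed.
(a)–(d): forbidden (parity, ΔL, ΔJ).
(b)–(c): forbidden (parity).
(b)–(d): forbidden (ΔL, ΔJ).
(c)–(d): forbidden (ΔL, ΔJ).
Allowed pairs: 2 of 6.

2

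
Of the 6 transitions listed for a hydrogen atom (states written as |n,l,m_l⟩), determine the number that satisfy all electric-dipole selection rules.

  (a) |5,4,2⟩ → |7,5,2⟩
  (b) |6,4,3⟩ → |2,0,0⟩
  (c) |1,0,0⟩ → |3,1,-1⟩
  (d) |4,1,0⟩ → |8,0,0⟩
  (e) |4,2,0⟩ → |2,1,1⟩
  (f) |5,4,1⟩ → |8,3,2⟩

(a) allowed
(b) forbidden — Δl = -4 (E1 requires Δl = ±1); Δm_l = -3 (E1 requires Δm_l = 0, ±1)
(c) allowed
(d) allowed
(e) allowed
(f) allowed
Total allowed: 5 of 6.

5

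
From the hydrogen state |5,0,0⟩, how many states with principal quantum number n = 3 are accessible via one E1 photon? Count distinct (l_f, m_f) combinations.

E1 requires Δl = ±1, so l_f ∈ {-1, 1}; with 0 ≤ l_f ≤ n_f−1 = 2, the allowed l_f values are {1}.
For l_f = 1: m_f ∈ {m_i−1, m_i, m_i+1} ∩ [−1, 1] = {-1, 0, 1} → 3 states.
Total: 3.

3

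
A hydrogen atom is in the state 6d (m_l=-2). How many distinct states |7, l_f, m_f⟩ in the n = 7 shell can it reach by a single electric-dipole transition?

E1 requires Δl = ±1, so l_f ∈ {1, 3}; with 0 ≤ l_f ≤ n_f−1 = 6, the allowed l_f values are {1, 3}.
For l_f = 1: m_f ∈ {m_i−1, m_i, m_i+1} ∩ [−1, 1] = {-1} → 1 state.
For l_f = 3: m_f ∈ {m_i−1, m_i, m_i+1} ∩ [−3, 3] = {-3, -2, -1} → 3 states.
Total: 4.

4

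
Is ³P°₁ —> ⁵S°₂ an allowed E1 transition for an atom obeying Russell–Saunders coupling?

ΔJ = 0, ±1 (not J=0↔0): J: 1 → 2, ΔJ = +1 — satisfied.
Parity must change: odd → odd — violated.
ΔL = 0, ±1 (not L=0↔0): L: 1 → 0, ΔL = -1 — satisfied.
ΔS = 0: S: 1 → 2 — violated.
Rule(s) violated: parity, ΔS.

forbidden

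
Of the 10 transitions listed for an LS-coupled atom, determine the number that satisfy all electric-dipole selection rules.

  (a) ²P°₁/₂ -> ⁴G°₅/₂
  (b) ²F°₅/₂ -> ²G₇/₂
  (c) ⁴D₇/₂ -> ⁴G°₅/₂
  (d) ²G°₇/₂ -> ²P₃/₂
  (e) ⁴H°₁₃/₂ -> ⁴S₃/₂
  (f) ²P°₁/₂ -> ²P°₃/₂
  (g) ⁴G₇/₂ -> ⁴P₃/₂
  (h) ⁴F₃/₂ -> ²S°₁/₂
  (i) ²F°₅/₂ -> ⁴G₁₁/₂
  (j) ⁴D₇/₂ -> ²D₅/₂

(a) forbidden (parity, ΔS, ΔL, ΔJ fail)
(b) allowed
(c) forbidden (ΔL fails)
(d) forbidden (ΔL, ΔJ fail)
(e) forbidden (ΔL, ΔJ fail)
(f) forbidden (parity fails)
(g) forbidden (parity, ΔL, ΔJ fail)
(h) forbidden (ΔS, ΔL fail)
(i) forbidden (ΔS, ΔJ fail)
(j) forbidden (parity, ΔS fail)
Total allowed: 1 of 10.

1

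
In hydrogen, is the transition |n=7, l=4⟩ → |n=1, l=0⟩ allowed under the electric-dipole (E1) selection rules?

Initial l = 4, final l = 0, so Δl = -4. E1 requires Δl = ±1: fails.
The transition is electric-dipole forbidden.

forbidden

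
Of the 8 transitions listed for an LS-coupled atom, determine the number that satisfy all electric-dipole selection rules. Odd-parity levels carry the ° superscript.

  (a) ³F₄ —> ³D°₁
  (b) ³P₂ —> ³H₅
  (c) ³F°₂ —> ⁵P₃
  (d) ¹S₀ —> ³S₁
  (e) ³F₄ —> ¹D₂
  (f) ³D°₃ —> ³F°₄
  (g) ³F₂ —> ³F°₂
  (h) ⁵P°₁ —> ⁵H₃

1

(a) forbidden (ΔJ fails)
(b) forbidden (parity, ΔL, ΔJ fail)
(c) forbidden (ΔS, ΔL fail)
(d) forbidden (parity, ΔS, ΔL fail)
(e) forbidden (parity, ΔS, ΔJ fail)
(f) forbidden (parity fails)
(g) allowed
(h) forbidden (ΔL, ΔJ fail)
Total allowed: 1 of 8.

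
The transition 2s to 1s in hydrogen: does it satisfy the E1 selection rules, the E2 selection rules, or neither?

neither

Δl = 0 − 0 = +0; l_i + l_f = 0.
E1 (Δl = ±1): not satisfied.
E2 (Δl = 0,±2, l_i+l_f ≥ 2): not satisfied.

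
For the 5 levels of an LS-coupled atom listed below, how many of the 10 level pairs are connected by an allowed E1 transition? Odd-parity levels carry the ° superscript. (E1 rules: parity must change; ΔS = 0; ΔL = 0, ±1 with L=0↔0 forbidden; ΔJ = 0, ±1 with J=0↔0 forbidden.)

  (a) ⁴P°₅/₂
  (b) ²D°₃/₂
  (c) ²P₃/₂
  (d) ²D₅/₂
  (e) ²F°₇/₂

(a)–(b): forbidden (parity, ΔS).
(a)–(c): forbidden (ΔS).
(a)–(d): forbidden (ΔS).
(a)–(e): forbidden (parity, ΔS, ΔL).
(b)–(c): allowed.
(b)–(d): allowed.
(b)–(e): forbidden (parity, ΔJ).
(c)–(d): forbidden (parity).
(c)–(e): forbidden (ΔL, ΔJ).
(d)–(e): allowed.
Allowed pairs: 3 of 10.

3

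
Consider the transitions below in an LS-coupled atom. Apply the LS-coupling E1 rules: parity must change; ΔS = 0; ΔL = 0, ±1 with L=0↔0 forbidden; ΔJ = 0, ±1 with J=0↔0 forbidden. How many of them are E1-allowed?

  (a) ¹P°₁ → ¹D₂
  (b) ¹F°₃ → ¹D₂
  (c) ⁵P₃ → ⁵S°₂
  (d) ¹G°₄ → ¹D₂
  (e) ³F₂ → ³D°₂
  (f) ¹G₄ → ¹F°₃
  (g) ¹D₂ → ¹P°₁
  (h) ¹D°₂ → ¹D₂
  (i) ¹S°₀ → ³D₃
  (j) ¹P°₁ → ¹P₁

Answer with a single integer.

(a) allowed
(b) allowed
(c) allowed
(d) forbidden (ΔL, ΔJ fail)
(e) allowed
(f) allowed
(g) allowed
(h) allowed
(i) forbidden (ΔS, ΔL, ΔJ fail)
(j) allowed
Total allowed: 8 of 10.

8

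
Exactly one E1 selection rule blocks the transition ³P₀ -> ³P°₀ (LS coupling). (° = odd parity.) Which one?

Reading off the term symbols: S 1→1, L 1→1, J 0→0, parity even→odd.
Parity must change: even → odd — passes.
ΔS = 0: S: 1 → 1 — passes.
ΔL = 0, ±1 (not L=0↔0): L: 1 → 1, ΔL = +0 — passes.
ΔJ = 0, ±1 (not J=0↔0): J: 0 → 0, ΔJ = +0 — fails.

the J=0 ↔ J=0 exclusion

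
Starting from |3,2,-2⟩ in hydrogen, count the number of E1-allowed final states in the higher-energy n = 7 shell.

4

E1 requires Δl = ±1, so l_f ∈ {1, 3}; with 0 ≤ l_f ≤ n_f−1 = 6, the allowed l_f values are {1, 3}.
For l_f = 1: m_f ∈ {m_i−1, m_i, m_i+1} ∩ [−1, 1] = {-1} → 1 state.
For l_f = 3: m_f ∈ {m_i−1, m_i, m_i+1} ∩ [−3, 3] = {-3, -2, -1} → 3 states.
Total: 4.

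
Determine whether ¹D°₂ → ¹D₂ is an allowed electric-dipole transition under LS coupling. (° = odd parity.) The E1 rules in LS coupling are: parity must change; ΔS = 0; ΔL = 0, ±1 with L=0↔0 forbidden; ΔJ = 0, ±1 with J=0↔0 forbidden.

allowed

ΔL = 0, ±1 (not L=0↔0): L: 2 → 2, ΔL = +0 — satisfied.
ΔS = 0: S: 0 → 0 — satisfied.
Parity must change: odd → even — satisfied.
ΔJ = 0, ±1 (not J=0↔0): J: 2 → 2, ΔJ = +0 — satisfied.
All four E1 rules are satisfied.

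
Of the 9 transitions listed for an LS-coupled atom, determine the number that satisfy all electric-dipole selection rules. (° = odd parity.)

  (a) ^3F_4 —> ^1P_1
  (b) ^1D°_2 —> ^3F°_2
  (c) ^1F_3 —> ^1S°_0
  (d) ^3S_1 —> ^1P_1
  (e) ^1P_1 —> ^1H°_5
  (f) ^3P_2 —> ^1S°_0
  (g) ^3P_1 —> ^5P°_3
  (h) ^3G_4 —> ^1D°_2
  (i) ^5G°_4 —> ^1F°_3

(a) forbidden (parity, ΔS, ΔL, ΔJ fail)
(b) forbidden (parity, ΔS fail)
(c) forbidden (ΔL, ΔJ fail)
(d) forbidden (parity, ΔS fail)
(e) forbidden (ΔL, ΔJ fail)
(f) forbidden (ΔS, ΔJ fail)
(g) forbidden (ΔS, ΔJ fail)
(h) forbidden (ΔS, ΔL, ΔJ fail)
(i) forbidden (parity, ΔS fail)
Total allowed: 0 of 9.

0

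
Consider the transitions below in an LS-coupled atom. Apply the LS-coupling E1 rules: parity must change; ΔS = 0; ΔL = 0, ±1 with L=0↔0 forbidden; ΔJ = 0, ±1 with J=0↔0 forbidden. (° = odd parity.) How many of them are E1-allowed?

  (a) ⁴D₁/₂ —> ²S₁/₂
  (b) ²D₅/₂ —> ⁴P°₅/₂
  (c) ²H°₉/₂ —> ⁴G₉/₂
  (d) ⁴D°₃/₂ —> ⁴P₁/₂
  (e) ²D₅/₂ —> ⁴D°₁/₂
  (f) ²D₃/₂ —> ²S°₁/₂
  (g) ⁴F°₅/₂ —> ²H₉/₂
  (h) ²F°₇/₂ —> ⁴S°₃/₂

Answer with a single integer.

(a) forbidden (parity, ΔS, ΔL fail)
(b) forbidden (ΔS fails)
(c) forbidden (ΔS fails)
(d) allowed
(e) forbidden (ΔS, ΔJ fail)
(f) forbidden (ΔL fails)
(g) forbidden (ΔS, ΔL, ΔJ fail)
(h) forbidden (parity, ΔS, ΔL, ΔJ fail)
Total allowed: 1 of 8.

1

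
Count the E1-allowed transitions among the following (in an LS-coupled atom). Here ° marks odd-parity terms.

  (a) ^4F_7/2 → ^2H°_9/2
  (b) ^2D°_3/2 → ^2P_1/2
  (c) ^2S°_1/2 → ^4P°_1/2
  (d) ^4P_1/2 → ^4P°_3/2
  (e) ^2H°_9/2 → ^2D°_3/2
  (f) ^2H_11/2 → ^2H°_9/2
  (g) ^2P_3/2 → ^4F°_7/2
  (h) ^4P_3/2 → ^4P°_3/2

(a) forbidden (ΔS, ΔL fail)
(b) allowed
(c) forbidden (parity, ΔS fail)
(d) allowed
(e) forbidden (parity, ΔL, ΔJ fail)
(f) allowed
(g) forbidden (ΔS, ΔL, ΔJ fail)
(h) allowed
Total allowed: 4 of 8.

4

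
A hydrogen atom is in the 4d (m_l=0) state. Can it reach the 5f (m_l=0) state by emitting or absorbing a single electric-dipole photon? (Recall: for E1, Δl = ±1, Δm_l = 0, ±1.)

allowed

Initial l = 2, final l = 3, so Δl = +1. E1 requires Δl = ±1: satisfied.
Δm_l = 0 − (0) = +0. E1 requires Δm_l = 0, ±1: satisfied.
All E1 selection rules are satisfied.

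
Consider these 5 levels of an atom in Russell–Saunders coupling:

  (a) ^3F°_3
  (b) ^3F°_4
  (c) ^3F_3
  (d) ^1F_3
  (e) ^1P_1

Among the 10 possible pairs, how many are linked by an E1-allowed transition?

(a)–(b): forbidden (parity).
(a)–(c): allowed.
(a)–(d): forbidden (ΔS).
(a)–(e): forbidden (ΔS, ΔL, ΔJ).
(b)–(c): allowed.
(b)–(d): forbidden (ΔS).
(b)–(e): forbidden (ΔS, ΔL, ΔJ).
(c)–(d): forbidden (parity, ΔS).
(c)–(e): forbidden (parity, ΔS, ΔL, ΔJ).
(d)–(e): forbidden (parity, ΔL, ΔJ).
Allowed pairs: 2 of 10.

2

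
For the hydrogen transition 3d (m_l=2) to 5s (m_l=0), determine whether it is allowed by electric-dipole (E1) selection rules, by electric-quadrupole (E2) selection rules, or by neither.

Δl = 0 − 2 = -2; l_i + l_f = 2.
Δm_l = -2.
E1 (Δl = ±1, |Δm_l| ≤ 1): not satisfied.
E2 (Δl = 0,±2, l_i+l_f ≥ 2, |Δm_l| ≤ 2): satisfied.

E2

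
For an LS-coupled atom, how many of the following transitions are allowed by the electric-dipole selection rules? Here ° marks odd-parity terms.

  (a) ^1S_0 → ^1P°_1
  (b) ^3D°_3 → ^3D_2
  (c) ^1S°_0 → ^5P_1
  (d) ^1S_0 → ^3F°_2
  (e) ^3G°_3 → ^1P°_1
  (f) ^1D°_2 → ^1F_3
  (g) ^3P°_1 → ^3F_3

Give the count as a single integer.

3

(a) allowed
(b) allowed
(c) forbidden (ΔS fails)
(d) forbidden (ΔS, ΔL, ΔJ fail)
(e) forbidden (parity, ΔS, ΔL, ΔJ fail)
(f) allowed
(g) forbidden (ΔL, ΔJ fail)
Total allowed: 3 of 7.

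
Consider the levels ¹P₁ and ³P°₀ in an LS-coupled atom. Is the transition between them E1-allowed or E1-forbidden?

forbidden

Reading off the term symbols: S 0→1, L 1→1, J 1→0, parity even→odd.
Parity must change: even → odd — ✓.
ΔS = 0: S: 0 → 1 — ✗.
ΔJ = 0, ±1 (not J=0↔0): J: 1 → 0, ΔJ = -1 — ✓.
ΔL = 0, ±1 (not L=0↔0): L: 1 → 1, ΔL = +0 — ✓.
Rule(s) violated: ΔS.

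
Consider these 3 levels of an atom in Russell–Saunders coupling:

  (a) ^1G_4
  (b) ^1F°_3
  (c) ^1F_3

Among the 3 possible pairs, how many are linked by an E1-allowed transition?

2

(a)–(b): allowed.
(a)–(c): forbidden (parity).
(b)–(c): allowed.
Allowed pairs: 2 of 3.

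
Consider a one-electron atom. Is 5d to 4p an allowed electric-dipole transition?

allowed

Δl = 1 − 2 = -1; the E1 rule Δl = ±1 is satisfied.
All E1 selection rules are satisfied.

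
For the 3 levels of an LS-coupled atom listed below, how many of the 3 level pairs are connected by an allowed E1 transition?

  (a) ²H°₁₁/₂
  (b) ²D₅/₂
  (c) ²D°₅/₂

(a)–(b): forbidden (ΔL, ΔJ).
(a)–(c): forbidden (parity, ΔL, ΔJ).
(b)–(c): allowed.
Allowed pairs: 1 of 3.

1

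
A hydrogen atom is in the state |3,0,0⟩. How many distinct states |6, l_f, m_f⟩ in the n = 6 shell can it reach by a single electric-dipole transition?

E1 requires Δl = ±1, so l_f ∈ {-1, 1}; with 0 ≤ l_f ≤ n_f−1 = 5, the allowed l_f values are {1}.
For l_f = 1: m_f ∈ {m_i−1, m_i, m_i+1} ∩ [−1, 1] = {-1, 0, 1} → 3 states.
Total: 3.

3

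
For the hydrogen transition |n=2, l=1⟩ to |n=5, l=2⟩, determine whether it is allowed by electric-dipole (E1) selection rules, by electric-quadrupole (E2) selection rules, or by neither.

E1

Δl = 2 − 1 = +1; l_i + l_f = 3.
E1 (Δl = ±1): satisfied.
E2 (Δl = 0,±2, l_i+l_f ≥ 2): not satisfied.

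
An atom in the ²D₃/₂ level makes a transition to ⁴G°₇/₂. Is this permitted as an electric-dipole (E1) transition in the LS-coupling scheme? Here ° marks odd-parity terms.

Initial level: S=1/2, L=2, J=3/2, parity even. Final level: S=3/2, L=4, J=7/2, parity odd.
ΔL = 0, ±1 (not L=0↔0): L: 2 → 4, ΔL = +2 — fails.
Parity must change: even → odd — passes.
ΔS = 0: S: 1/2 → 3/2 — fails.
ΔJ = 0, ±1 (not J=0↔0): J: 3/2 → 7/2, ΔJ = +2 — fails.
Rule(s) violated: ΔS, ΔL, ΔJ.

forbidden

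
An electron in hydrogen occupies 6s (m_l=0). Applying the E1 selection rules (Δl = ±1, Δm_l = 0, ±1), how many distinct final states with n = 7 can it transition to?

E1 requires Δl = ±1, so l_f ∈ {-1, 1}; with 0 ≤ l_f ≤ n_f−1 = 6, the allowed l_f values are {1}.
For l_f = 1: m_f ∈ {m_i−1, m_i, m_i+1} ∩ [−1, 1] = {-1, 0, 1} → 3 states.
Total: 3.

3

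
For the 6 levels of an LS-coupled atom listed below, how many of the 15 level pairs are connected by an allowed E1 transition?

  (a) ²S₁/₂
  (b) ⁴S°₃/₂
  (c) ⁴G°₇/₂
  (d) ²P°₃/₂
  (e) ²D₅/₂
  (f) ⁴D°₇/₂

2

(a)–(b): forbidden (ΔS, ΔL).
(a)–(c): forbidden (ΔS, ΔL, ΔJ).
(a)–(d): allowed.
(a)–(e): forbidden (parity, ΔL, ΔJ).
(a)–(f): forbidden (ΔS, ΔL, ΔJ).
(b)–(c): forbidden (parity, ΔL, ΔJ).
(b)–(d): forbidden (parity, ΔS).
(b)–(e): forbidden (ΔS, ΔL).
(b)–(f): forbidden (parity, ΔL, ΔJ).
(c)–(d): forbidden (parity, ΔS, ΔL, ΔJ).
(c)–(e): forbidden (ΔS, ΔL).
(c)–(f): forbidden (parity, ΔL).
(d)–(e): allowed.
(d)–(f): forbidden (parity, ΔS, ΔJ).
(e)–(f): forbidden (ΔS).
Allowed pairs: 2 of 15.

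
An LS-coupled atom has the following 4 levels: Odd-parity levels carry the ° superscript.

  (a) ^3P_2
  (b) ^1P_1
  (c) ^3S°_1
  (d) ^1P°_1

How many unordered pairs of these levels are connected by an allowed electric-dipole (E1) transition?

(a)–(b): forbidden (parity, ΔS).
(a)–(c): allowed.
(a)–(d): forbidden (ΔS).
(b)–(c): forbidden (ΔS).
(b)–(d): allowed.
(c)–(d): forbidden (parity, ΔS).
Allowed pairs: 2 of 6.

2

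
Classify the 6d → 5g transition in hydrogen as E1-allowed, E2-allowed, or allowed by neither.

E2

Δl = 4 − 2 = +2; l_i + l_f = 6.
E1 (Δl = ±1): not satisfied.
E2 (Δl = 0,±2, l_i+l_f ≥ 2): satisfied.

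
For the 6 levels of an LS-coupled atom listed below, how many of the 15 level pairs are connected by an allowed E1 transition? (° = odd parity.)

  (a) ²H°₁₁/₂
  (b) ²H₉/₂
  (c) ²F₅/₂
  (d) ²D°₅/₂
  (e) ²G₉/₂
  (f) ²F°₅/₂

4

(a)–(b): allowed.
(a)–(c): forbidden (ΔL, ΔJ).
(a)–(d): forbidden (parity, ΔL, ΔJ).
(a)–(e): allowed.
(a)–(f): forbidden (parity, ΔL, ΔJ).
(b)–(c): forbidden (parity, ΔL, ΔJ).
(b)–(d): forbidden (ΔL, ΔJ).
(b)–(e): forbidden (parity).
(b)–(f): forbidden (ΔL, ΔJ).
(c)–(d): allowed.
(c)–(e): forbidden (parity, ΔJ).
(c)–(f): allowed.
(d)–(e): forbidden (ΔL, ΔJ).
(d)–(f): forbidden (parity).
(e)–(f): forbidden (ΔJ).
Allowed pairs: 4 of 15.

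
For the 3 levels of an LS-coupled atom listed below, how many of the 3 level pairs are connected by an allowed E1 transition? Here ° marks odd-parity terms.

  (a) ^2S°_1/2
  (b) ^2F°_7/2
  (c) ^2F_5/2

1

(a)–(b): forbidden (parity, ΔL, ΔJ).
(a)–(c): forbidden (ΔL, ΔJ).
(b)–(c): allowed.
Allowed pairs: 1 of 3.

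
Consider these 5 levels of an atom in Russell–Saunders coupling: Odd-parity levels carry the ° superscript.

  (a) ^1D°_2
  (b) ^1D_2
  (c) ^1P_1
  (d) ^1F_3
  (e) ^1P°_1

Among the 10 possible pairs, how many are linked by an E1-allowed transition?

5

(a)–(b): allowed.
(a)–(c): allowed.
(a)–(d): allowed.
(a)–(e): forbidden (parity).
(b)–(c): forbidden (parity).
(b)–(d): forbidden (parity).
(b)–(e): allowed.
(c)–(d): forbidden (parity, ΔL, ΔJ).
(c)–(e): allowed.
(d)–(e): forbidden (ΔL, ΔJ).
Allowed pairs: 5 of 10.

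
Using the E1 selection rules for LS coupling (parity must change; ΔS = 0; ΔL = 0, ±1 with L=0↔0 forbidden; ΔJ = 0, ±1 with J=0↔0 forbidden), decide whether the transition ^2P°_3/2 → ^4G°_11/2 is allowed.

forbidden

Reading off the term symbols: S 1/2→3/2, L 1→4, J 3/2→11/2, parity odd→odd.
Parity must change: odd → odd — violated.
ΔS = 0: S: 1/2 → 3/2 — violated.
ΔL = 0, ±1 (not L=0↔0): L: 1 → 4, ΔL = +3 — violated.
ΔJ = 0, ±1 (not J=0↔0): J: 3/2 → 11/2, ΔJ = +4 — violated.
Rule(s) violated: parity, ΔS, ΔL, ΔJ.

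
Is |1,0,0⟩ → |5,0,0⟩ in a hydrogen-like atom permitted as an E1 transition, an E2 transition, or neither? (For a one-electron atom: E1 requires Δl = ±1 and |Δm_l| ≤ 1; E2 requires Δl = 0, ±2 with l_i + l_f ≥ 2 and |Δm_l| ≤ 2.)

neither

Δl = 0 − 0 = +0; l_i + l_f = 0.
Δm_l = +0.
E1 (Δl = ±1, |Δm_l| ≤ 1): not satisfied.
E2 (Δl = 0,±2, l_i+l_f ≥ 2, |Δm_l| ≤ 2): not satisfied.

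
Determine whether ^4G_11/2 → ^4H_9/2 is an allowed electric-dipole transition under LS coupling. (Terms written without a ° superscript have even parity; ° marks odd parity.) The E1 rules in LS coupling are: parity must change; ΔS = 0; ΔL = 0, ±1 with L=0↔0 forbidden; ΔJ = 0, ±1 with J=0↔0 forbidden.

Reading off the term symbols: S 3/2→3/2, L 4→5, J 11/2→9/2, parity even→even.
ΔJ = 0, ±1 (not J=0↔0): J: 11/2 → 9/2, ΔJ = -1 — passes.
ΔL = 0, ±1 (not L=0↔0): L: 4 → 5, ΔL = +1 — passes.
Parity must change: even → even — fails.
ΔS = 0: S: 3/2 → 3/2 — passes.
Rule(s) violated: parity.

forbidden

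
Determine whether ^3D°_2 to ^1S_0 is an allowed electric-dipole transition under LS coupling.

Initial level: S=1, L=2, J=2, parity odd. Final level: S=0, L=0, J=0, parity even.
Parity must change: odd → even — satisfied.
ΔS = 0: S: 1 → 0 — violated.
ΔL = 0, ±1 (not L=0↔0): L: 2 → 0, ΔL = -2 — violated.
ΔJ = 0, ±1 (not J=0↔0): J: 2 → 0, ΔJ = -2 — violated.
Rule(s) violated: ΔS, ΔL, ΔJ.

forbidden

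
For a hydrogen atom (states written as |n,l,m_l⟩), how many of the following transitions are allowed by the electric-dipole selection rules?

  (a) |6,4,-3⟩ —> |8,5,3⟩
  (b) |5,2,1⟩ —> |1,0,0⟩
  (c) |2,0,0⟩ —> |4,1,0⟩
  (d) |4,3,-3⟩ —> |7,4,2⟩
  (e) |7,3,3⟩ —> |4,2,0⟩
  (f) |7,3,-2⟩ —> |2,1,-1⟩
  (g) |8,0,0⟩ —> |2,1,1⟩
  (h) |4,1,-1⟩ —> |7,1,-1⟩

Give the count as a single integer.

(a) forbidden — Δm_l = +6 (E1 requires Δm_l = 0, ±1)
(b) forbidden — Δl = -2 (E1 requires Δl = ±1)
(c) allowed
(d) forbidden — Δm_l = +5 (E1 requires Δm_l = 0, ±1)
(e) forbidden — Δm_l = -3 (E1 requires Δm_l = 0, ±1)
(f) forbidden — Δl = -2 (E1 requires Δl = ±1)
(g) allowed
(h) forbidden — Δl = +0 (E1 requires Δl = ±1)
Total allowed: 2 of 8.

2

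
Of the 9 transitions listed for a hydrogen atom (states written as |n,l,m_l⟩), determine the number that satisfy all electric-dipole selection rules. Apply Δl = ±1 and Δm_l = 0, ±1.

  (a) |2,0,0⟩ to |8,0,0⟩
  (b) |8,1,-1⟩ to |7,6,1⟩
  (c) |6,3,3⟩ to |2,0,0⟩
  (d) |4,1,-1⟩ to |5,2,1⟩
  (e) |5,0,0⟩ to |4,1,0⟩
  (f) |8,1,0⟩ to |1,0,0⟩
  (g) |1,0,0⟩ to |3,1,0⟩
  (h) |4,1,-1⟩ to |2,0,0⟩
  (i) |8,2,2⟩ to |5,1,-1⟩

4

(a) forbidden — Δl = +0 (E1 requires Δl = ±1)
(b) forbidden — Δl = +5 (E1 requires Δl = ±1); Δm_l = +2 (E1 requires Δm_l = 0, ±1)
(c) forbidden — Δl = -3 (E1 requires Δl = ±1); Δm_l = -3 (E1 requires Δm_l = 0, ±1)
(d) forbidden — Δm_l = +2 (E1 requires Δm_l = 0, ±1)
(e) allowed
(f) allowed
(g) allowed
(h) allowed
(i) forbidden — Δm_l = -3 (E1 requires Δm_l = 0, ±1)
Total allowed: 4 of 9.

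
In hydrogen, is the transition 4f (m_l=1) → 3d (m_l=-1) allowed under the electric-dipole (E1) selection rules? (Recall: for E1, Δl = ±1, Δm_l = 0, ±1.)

forbidden

Δl = 2 − 3 = -1; the E1 rule Δl = ±1 is satisfied.
m_l: 1 → -1 (Δm_l = -2). |Δm_l| ≤ 1 violated.
The transition is electric-dipole forbidden.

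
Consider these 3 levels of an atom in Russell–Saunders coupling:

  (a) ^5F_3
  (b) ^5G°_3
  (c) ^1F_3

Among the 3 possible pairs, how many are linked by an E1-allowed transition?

1

(a)–(b): allowed.
(a)–(c): forbidden (parity, ΔS).
(b)–(c): forbidden (ΔS).
Allowed pairs: 1 of 3.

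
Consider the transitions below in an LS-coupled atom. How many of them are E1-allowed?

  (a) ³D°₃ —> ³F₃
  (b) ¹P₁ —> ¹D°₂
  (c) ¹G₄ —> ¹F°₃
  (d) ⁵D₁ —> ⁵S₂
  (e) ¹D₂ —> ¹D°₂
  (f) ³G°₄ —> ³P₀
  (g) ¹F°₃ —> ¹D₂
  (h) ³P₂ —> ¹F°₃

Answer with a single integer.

5

(a) allowed
(b) allowed
(c) allowed
(d) forbidden (parity, ΔL fail)
(e) allowed
(f) forbidden (ΔL, ΔJ fail)
(g) allowed
(h) forbidden (ΔS, ΔL fail)
Total allowed: 5 of 8.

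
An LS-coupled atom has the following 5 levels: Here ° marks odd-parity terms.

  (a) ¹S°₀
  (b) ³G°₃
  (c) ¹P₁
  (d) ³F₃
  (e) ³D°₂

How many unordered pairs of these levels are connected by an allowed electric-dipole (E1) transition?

(a)–(b): forbidden (parity, ΔS, ΔL, ΔJ).
(a)–(c): allowed.
(a)–(d): forbidden (ΔS, ΔL, ΔJ).
(a)–(e): forbidden (parity, ΔS, ΔL, ΔJ).
(b)–(c): forbidden (ΔS, ΔL, ΔJ).
(b)–(d): allowed.
(b)–(e): forbidden (parity, ΔL).
(c)–(d): forbidden (parity, ΔS, ΔL, ΔJ).
(c)–(e): forbidden (ΔS).
(d)–(e): allowed.
Allowed pairs: 3 of 10.

3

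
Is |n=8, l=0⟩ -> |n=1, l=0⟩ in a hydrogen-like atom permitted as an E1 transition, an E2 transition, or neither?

Δl = 0 − 0 = +0; l_i + l_f = 0.
E1 (Δl = ±1): not satisfied.
E2 (Δl = 0,±2, l_i+l_f ≥ 2): not satisfied.

neither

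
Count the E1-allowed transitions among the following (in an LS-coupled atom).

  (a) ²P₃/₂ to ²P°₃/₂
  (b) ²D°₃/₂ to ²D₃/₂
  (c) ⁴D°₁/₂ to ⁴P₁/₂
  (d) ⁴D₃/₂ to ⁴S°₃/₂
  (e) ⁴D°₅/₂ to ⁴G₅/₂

(a) allowed
(b) allowed
(c) allowed
(d) forbidden (ΔL fails)
(e) forbidden (ΔL fails)
Total allowed: 3 of 5.

3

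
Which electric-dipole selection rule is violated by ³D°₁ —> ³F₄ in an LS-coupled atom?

Initial level: S=1, L=2, J=1, parity odd. Final level: S=1, L=3, J=4, parity even.
Parity must change: odd → even — passes.
ΔS = 0: S: 1 → 1 — passes.
ΔL = 0, ±1 (not L=0↔0): L: 2 → 3, ΔL = +1 — passes.
ΔJ = 0, ±1 (not J=0↔0): J: 1 → 4, ΔJ = +3 — fails.

the ΔJ = 0, ±1 rule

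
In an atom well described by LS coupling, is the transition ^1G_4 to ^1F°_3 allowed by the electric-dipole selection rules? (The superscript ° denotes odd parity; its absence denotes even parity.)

Initial level: S=0, L=4, J=4, parity even. Final level: S=0, L=3, J=3, parity odd.
ΔL = 0, ±1 (not L=0↔0): L: 4 → 3, ΔL = -1 — passes.
Parity must change: even → odd — passes.
ΔJ = 0, ±1 (not J=0↔0): J: 4 → 3, ΔJ = -1 — passes.
ΔS = 0: S: 0 → 0 — passes.
All four E1 rules are satisfied.

allowed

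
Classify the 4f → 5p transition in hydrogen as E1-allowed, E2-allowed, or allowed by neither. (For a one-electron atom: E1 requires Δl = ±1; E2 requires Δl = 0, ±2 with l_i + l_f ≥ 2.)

E2

Δl = 1 − 3 = -2; l_i + l_f = 4.
E1 (Δl = ±1): not satisfied.
E2 (Δl = 0,±2, l_i+l_f ≥ 2): satisfied.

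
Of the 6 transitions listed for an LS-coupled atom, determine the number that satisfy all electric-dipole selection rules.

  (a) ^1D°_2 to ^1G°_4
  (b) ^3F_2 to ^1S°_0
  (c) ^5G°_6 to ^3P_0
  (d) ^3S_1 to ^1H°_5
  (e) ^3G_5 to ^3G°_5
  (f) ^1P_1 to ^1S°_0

2

(a) forbidden (parity, ΔL, ΔJ fail)
(b) forbidden (ΔS, ΔL, ΔJ fail)
(c) forbidden (ΔS, ΔL, ΔJ fail)
(d) forbidden (ΔS, ΔL, ΔJ fail)
(e) allowed
(f) allowed
Total allowed: 2 of 6.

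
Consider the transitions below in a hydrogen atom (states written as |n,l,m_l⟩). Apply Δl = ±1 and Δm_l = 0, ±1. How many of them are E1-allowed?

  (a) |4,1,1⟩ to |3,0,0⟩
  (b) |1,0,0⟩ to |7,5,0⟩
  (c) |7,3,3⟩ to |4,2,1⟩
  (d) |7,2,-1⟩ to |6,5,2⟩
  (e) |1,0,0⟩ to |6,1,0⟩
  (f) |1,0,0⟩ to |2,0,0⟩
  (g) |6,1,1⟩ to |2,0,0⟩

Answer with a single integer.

3

(a) allowed
(b) forbidden — Δl = +5 (E1 requires Δl = ±1)
(c) forbidden — Δm_l = -2 (E1 requires Δm_l = 0, ±1)
(d) forbidden — Δl = +3 (E1 requires Δl = ±1); Δm_l = +3 (E1 requires Δm_l = 0, ±1)
(e) allowed
(f) forbidden — Δl = +0 (E1 requires Δl = ±1)
(g) allowed
Total allowed: 3 of 7.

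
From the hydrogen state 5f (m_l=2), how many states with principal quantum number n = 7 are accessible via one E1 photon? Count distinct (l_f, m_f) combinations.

5

E1 requires Δl = ±1, so l_f ∈ {2, 4}; with 0 ≤ l_f ≤ n_f−1 = 6, the allowed l_f values are {2, 4}.
For l_f = 2: m_f ∈ {m_i−1, m_i, m_i+1} ∩ [−2, 2] = {1, 2} → 2 states.
For l_f = 4: m_f ∈ {m_i−1, m_i, m_i+1} ∩ [−4, 4] = {1, 2, 3} → 3 states.
Total: 5.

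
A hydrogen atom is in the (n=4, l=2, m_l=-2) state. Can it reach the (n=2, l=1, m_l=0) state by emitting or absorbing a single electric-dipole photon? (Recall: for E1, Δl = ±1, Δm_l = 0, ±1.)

l: 2 → 1 (Δl = -1). Δl = ±1 passes.
m_l: -2 → 0 (Δm_l = +2). |Δm_l| ≤ 1 fails.
The transition is electric-dipole forbidden.

forbidden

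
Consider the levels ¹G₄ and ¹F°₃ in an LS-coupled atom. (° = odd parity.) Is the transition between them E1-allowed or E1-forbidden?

allowed

Parity must change: even → odd — ✓.
ΔS = 0: S: 0 → 0 — ✓.
ΔL = 0, ±1 (not L=0↔0): L: 4 → 3, ΔL = -1 — ✓.
ΔJ = 0, ±1 (not J=0↔0): J: 4 → 3, ΔJ = -1 — ✓.
All four E1 rules are satisfied.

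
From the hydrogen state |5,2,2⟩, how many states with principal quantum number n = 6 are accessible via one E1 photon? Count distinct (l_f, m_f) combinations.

E1 requires Δl = ±1, so l_f ∈ {1, 3}; with 0 ≤ l_f ≤ n_f−1 = 5, the allowed l_f values are {1, 3}.
For l_f = 1: m_f ∈ {m_i−1, m_i, m_i+1} ∩ [−1, 1] = {1} → 1 state.
For l_f = 3: m_f ∈ {m_i−1, m_i, m_i+1} ∩ [−3, 3] = {1, 2, 3} → 3 states.
Total: 4.

4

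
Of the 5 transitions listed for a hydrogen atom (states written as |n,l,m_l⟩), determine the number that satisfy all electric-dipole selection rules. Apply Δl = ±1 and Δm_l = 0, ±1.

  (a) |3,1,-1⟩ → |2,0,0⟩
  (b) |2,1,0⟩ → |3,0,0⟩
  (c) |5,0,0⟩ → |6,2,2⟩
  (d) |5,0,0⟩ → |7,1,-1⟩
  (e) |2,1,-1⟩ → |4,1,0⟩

3

(a) allowed
(b) allowed
(c) forbidden — Δl = +2 (E1 requires Δl = ±1); Δm_l = +2 (E1 requires Δm_l = 0, ±1)
(d) allowed
(e) forbidden — Δl = +0 (E1 requires Δl = ±1)
Total allowed: 3 of 5.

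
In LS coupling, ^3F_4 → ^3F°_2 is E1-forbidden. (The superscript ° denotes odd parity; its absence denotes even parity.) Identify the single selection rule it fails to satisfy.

Initial level: S=1, L=3, J=4, parity even. Final level: S=1, L=3, J=2, parity odd.
Parity must change: even → odd — ✓.
ΔS = 0: S: 1 → 1 — ✓.
ΔL = 0, ±1 (not L=0↔0): L: 3 → 3, ΔL = +0 — ✓.
ΔJ = 0, ±1 (not J=0↔0): J: 4 → 2, ΔJ = -2 — ✗.

the ΔJ = 0, ±1 rule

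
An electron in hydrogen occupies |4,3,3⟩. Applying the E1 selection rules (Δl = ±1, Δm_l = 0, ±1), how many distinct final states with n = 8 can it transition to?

4

E1 requires Δl = ±1, so l_f ∈ {2, 4}; with 0 ≤ l_f ≤ n_f−1 = 7, the allowed l_f values are {2, 4}.
For l_f = 2: m_f ∈ {m_i−1, m_i, m_i+1} ∩ [−2, 2] = {2} → 1 state.
For l_f = 4: m_f ∈ {m_i−1, m_i, m_i+1} ∩ [−4, 4] = {2, 3, 4} → 3 states.
Total: 4.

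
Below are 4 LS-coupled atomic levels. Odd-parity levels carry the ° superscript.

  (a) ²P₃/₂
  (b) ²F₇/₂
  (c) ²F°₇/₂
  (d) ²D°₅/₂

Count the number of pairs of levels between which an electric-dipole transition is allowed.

(a)–(b): forbidden (parity, ΔL, ΔJ).
(a)–(c): forbidden (ΔL, ΔJ).
(a)–(d): allowed.
(b)–(c): allowed.
(b)–(d): allowed.
(c)–(d): forbidden (parity).
Allowed pairs: 3 of 6.

3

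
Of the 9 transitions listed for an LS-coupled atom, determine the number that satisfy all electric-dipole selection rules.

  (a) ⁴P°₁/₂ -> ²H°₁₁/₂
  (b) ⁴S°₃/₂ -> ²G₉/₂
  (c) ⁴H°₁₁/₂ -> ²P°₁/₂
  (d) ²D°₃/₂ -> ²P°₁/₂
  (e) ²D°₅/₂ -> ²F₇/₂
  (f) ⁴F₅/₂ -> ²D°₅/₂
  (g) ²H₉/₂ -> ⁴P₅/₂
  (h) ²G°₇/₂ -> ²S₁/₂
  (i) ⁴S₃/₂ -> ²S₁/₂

(a) forbidden (parity, ΔS, ΔL, ΔJ fail)
(b) forbidden (ΔS, ΔL, ΔJ fail)
(c) forbidden (parity, ΔS, ΔL, ΔJ fail)
(d) forbidden (parity fails)
(e) allowed
(f) forbidden (ΔS fails)
(g) forbidden (parity, ΔS, ΔL, ΔJ fail)
(h) forbidden (ΔL, ΔJ fail)
(i) forbidden (parity, ΔS, ΔL fail)
Total allowed: 1 of 9.

1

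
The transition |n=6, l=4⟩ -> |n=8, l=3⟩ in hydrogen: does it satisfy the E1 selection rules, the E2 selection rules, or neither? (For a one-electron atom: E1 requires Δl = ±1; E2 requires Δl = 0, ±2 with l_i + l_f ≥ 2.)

Δl = 3 − 4 = -1; l_i + l_f = 7.
E1 (Δl = ±1): satisfied.
E2 (Δl = 0,±2, l_i+l_f ≥ 2): not satisfied.

E1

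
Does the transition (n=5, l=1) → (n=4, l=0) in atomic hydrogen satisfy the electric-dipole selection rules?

allowed

l: 1 → 0 (Δl = -1). Δl = ±1 passes.
All E1 selection rules are satisfied.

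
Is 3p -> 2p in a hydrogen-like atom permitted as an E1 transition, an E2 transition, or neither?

E2

Δl = 1 − 1 = +0; l_i + l_f = 2.
E1 (Δl = ±1): not satisfied.
E2 (Δl = 0,±2, l_i+l_f ≥ 2): satisfied.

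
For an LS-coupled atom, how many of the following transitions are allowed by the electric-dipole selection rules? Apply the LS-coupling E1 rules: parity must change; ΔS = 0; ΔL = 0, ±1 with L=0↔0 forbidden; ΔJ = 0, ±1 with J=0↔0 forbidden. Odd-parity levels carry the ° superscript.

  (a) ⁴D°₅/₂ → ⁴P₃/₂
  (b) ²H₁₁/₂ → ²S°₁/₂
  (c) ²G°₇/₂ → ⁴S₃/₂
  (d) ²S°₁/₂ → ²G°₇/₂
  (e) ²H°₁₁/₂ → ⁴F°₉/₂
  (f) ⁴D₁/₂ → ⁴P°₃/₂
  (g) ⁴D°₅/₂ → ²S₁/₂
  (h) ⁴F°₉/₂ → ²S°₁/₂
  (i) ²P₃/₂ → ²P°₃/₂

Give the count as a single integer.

(a) allowed
(b) forbidden (ΔL, ΔJ fail)
(c) forbidden (ΔS, ΔL, ΔJ fail)
(d) forbidden (parity, ΔL, ΔJ fail)
(e) forbidden (parity, ΔS, ΔL fail)
(f) allowed
(g) forbidden (ΔS, ΔL, ΔJ fail)
(h) forbidden (parity, ΔS, ΔL, ΔJ fail)
(i) allowed
Total allowed: 3 of 9.

3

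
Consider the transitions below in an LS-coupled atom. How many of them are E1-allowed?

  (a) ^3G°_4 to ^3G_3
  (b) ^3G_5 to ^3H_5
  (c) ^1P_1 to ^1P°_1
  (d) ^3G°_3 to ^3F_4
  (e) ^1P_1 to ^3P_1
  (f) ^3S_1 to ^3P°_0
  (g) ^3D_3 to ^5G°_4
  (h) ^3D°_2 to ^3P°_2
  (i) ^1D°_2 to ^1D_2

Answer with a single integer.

5

(a) allowed
(b) forbidden (parity fails)
(c) allowed
(d) allowed
(e) forbidden (parity, ΔS fail)
(f) allowed
(g) forbidden (ΔS, ΔL fail)
(h) forbidden (parity fails)
(i) allowed
Total allowed: 5 of 9.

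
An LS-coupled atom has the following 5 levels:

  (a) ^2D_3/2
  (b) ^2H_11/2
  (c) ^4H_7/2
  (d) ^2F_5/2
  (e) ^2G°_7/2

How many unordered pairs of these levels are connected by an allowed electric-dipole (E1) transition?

1

(a)–(b): forbidden (parity, ΔL, ΔJ).
(a)–(c): forbidden (parity, ΔS, ΔL, ΔJ).
(a)–(d): forbidden (parity).
(a)–(e): forbidden (ΔL, ΔJ).
(b)–(c): forbidden (parity, ΔS, ΔJ).
(b)–(d): forbidden (parity, ΔL, ΔJ).
(b)–(e): forbidden (ΔJ).
(c)–(d): forbidden (parity, ΔS, ΔL).
(c)–(e): forbidden (ΔS).
(d)–(e): allowed.
Allowed pairs: 1 of 10.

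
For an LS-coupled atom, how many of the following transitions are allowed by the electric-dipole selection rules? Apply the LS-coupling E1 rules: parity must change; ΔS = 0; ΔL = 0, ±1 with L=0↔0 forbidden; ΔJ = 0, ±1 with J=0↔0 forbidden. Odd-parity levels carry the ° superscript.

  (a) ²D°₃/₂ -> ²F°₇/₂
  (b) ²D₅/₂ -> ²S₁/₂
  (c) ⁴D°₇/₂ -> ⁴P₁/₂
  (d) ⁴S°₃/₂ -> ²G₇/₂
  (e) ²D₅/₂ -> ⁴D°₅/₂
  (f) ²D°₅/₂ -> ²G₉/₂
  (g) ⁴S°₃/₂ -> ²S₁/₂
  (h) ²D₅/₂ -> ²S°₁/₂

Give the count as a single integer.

(a) forbidden (parity, ΔJ fail)
(b) forbidden (parity, ΔL, ΔJ fail)
(c) forbidden (ΔJ fails)
(d) forbidden (ΔS, ΔL, ΔJ fail)
(e) forbidden (ΔS fails)
(f) forbidden (ΔL, ΔJ fail)
(g) forbidden (ΔS, ΔL fail)
(h) forbidden (ΔL, ΔJ fail)
Total allowed: 0 of 8.

0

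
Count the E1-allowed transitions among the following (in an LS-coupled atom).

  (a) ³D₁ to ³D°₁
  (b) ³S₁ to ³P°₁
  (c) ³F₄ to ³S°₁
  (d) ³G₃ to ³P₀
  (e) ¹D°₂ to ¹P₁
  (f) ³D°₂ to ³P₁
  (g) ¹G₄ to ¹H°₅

5

(a) allowed
(b) allowed
(c) forbidden (ΔL, ΔJ fail)
(d) forbidden (parity, ΔL, ΔJ fail)
(e) allowed
(f) allowed
(g) allowed
Total allowed: 5 of 7.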